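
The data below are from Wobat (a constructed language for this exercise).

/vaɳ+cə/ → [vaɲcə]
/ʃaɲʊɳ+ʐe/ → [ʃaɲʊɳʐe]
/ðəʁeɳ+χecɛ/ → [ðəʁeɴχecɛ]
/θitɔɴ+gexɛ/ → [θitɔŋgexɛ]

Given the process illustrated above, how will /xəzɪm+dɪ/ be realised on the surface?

[xəzɪndɪ]

The data show regressive place assimilation: /ɳ/ → [ɲ] before /c/; /ɳ/ → [ɴ] before /χ/; /ɴ/ → [ŋ] before /g/. In each pair only place changes, matching the following consonant, while manner and voice stay constant.
Nothing changes in [ʃaɲʊɳʐe]: there the adjacent consonants already agree in place (/ɳ/ and /ʐ/ are both retroflex), so this form is consistent with the same rule.
/m/ is a voiced bilabial nasal. The following trigger /d/ is alveolar, so /m/ must become alveolar as well.
A voiced alveolar nasal is [n], so the surface segment is [n].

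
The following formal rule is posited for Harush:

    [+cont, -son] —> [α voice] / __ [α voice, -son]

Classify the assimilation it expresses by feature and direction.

regressive voicing assimilation

The shared variable α links the value of [voice] on the target to the same value on the neighbouring segment, so voicing is the feature that assimilates.
The conditioning segment sits to the right of the focus bar, meaning the trigger follows the segment that changes — regressive assimilation.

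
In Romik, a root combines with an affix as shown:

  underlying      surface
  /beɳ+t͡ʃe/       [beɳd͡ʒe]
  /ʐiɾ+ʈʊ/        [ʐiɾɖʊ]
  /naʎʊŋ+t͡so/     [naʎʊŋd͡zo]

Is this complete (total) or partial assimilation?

Underlying /t͡ʃ/ is realised as [d͡ʒ] next to /ɳ/; /ɳ/ itself does not change.
The change voiceless → voiced matches the voicing of the preceding /ɳ/, identifying this as voicing assimilation.
Place and manner are unchanged, so the assimilation is partial, not total.
The other alternating forms pattern the same way: /ʈ/ → [ɖ] after /ɾ/ (voiceless → voiced, matching voiced); /t͡s/ → [d͡z] after /ŋ/ (voiceless → voiced, matching voiced) — only voicing changes, and always toward the preceding segment.

partial assimilation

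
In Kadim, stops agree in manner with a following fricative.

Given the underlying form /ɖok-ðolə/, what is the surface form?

The rule targets /k/ (voiceless velar stop), which sits before the trigger /ð/ (fricative).
The voiceless velar fricative is [x], so /k/ → [x].

[ɖoxðolə]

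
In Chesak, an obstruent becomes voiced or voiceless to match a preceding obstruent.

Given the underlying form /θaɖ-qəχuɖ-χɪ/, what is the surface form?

[θaɖɢəχuɖʁɪ]

The rule targets /q/ (voiceless uvular stop), which sits after the trigger /ɖ/ (voiced).
Changing only its voicing to voiced gives [ɢ] — the voiced uvular stop.
The same rule applies at the second boundary: /χ/ → [ʁ] next to /ɖ/.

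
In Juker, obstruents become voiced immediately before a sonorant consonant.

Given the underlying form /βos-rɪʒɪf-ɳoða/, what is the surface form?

[βozrɪʒɪvɳoða]

/s/ is a voiceless alveolar fricative. The following trigger /r/ is voiced, so /s/ must become voiced as well.
A voiced alveolar fricative is [z], so the surface segment is [z].
At the second juncture, /f/ likewise becomes [v] adjacent to /ɳ/.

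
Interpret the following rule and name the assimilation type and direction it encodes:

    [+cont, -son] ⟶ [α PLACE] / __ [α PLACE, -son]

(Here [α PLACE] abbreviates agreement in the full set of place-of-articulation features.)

The shared variable α links the value of the place features (abbreviated [PLACE]) on the target to the same value on the neighbouring segment, so place is the feature that assimilates.
The conditioning segment sits to the right of the focus bar, meaning the trigger follows the segment that changes — regressive assimilation.

regressive place assimilation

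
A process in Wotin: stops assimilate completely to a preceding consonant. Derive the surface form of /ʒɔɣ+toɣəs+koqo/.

[ʒɔɣɣoɣəssoqo]

/t/ is the segment targeted by the rule; it sits immediately after /ɣ/, so it assimilates completely and surfaces as [ɣ].
At the second juncture, /k/ likewise becomes [s] adjacent to /s/.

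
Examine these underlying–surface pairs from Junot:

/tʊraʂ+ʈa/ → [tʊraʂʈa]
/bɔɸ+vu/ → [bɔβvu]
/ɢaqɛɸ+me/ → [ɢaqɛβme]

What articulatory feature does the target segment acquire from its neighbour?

Comparing underlying and surface forms, /ɸ/ → [β] is the alternation; the neighbouring /v/ is constant.
The change voiceless → voiced matches the voicing of the following /v/, identifying this as voicing assimilation.
The same holds elsewhere in the data: /ɸ/ → [β] before /m/ (voiceless → voiced, matching voiced) — only voicing changes, and always toward the following segment.
Nothing changes in [tʊraʂʈa]: there the adjacent consonants already agree in voicing (/ʂ/ and /ʈ/ are both voiceless), so this form is consistent with the same rule.

voicing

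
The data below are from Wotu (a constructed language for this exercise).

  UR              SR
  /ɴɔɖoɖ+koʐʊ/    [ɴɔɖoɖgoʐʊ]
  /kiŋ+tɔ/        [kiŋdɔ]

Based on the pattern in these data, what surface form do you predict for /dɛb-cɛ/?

The data show progressive voicing assimilation: /k/ → [g] after /ɖ/; /t/ → [d] after /ŋ/. In each pair only voicing changes, matching the preceding consonant, while place and manner stay constant.
The rule targets /c/ (voiceless palatal stop), which sits after the trigger /b/ (voiced).
Changing only its voicing to voiced gives [ɟ] — the voiced palatal stop.

[dɛbɟɛ]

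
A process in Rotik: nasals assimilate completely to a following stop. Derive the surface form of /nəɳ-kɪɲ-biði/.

[nəkkɪbbiði]

/ɳ/ is the segment targeted by the rule; it sits immediately before /k/, so it assimilates completely and surfaces as [k].
At the second juncture, /ɲ/ likewise becomes [b] adjacent to /b/.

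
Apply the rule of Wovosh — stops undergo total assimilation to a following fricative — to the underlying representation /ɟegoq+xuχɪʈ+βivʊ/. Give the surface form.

[ɟegoxxuχɪββivʊ]

/q/ is the segment targeted by the rule; it sits immediately before /x/, so it assimilates completely and surfaces as [x].
The same rule applies at the second boundary: /ʈ/ → [β] next to /β/.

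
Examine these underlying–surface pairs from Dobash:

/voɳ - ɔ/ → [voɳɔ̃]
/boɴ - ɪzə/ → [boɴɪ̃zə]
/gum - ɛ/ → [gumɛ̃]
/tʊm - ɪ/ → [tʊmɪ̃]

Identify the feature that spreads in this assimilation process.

nasality

The vowel /ɔ/ surfaces as nasalised [ɔ̃] next to the preceding nasal /ɳ/ — it has acquired the [+nasal] feature of its neighbour.
The other forms show the same pattern: /ɪ/ → [ɪ̃] after /ɴ/; /ɛ/ → [ɛ̃] after /m/; /ɪ/ → [ɪ̃] after /m/ — each time a vowel is nasalised next to a preceding nasal.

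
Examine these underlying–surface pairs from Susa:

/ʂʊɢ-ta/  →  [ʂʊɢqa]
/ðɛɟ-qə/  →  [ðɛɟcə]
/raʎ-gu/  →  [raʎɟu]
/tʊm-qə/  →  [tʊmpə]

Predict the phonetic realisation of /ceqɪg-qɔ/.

The data show progressive place assimilation: /t/ → [q] after /ɢ/; /q/ → [c] after /ɟ/; /g/ → [ɟ] after /ʎ/; /q/ → [p] after /m/. In each pair only place changes, matching the preceding consonant, while manner and voice stay constant.
/q/ is a voiceless uvular stop. The preceding trigger /g/ is velar, so /q/ must become velar as well.
The voiceless velar stop is [k], so /q/ → [k].

[ceqɪgkɔ]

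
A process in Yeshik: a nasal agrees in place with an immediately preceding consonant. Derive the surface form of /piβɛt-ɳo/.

[piβɛtno]

/ɳ/ is a voiced retroflex nasal. The preceding trigger /t/ is alveolar, so /ɳ/ must become alveolar as well.
A voiced alveolar nasal is [n], so the surface segment is [n].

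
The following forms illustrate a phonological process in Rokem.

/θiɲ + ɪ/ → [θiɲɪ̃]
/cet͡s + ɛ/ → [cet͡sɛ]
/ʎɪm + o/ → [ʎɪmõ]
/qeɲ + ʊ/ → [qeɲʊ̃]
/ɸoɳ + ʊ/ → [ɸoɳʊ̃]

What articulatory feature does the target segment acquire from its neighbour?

nasality

The vowel /ɪ/ surfaces as nasalised [ɪ̃] next to the preceding nasal /ɲ/ — it has acquired the [+nasal] feature of its neighbour.
The other forms show the same pattern: /o/ → [õ] after /m/; /ʊ/ → [ʊ̃] after /ɲ/; /ʊ/ → [ʊ̃] after /ɳ/ — each time a vowel is nasalised next to a preceding nasal.
No change occurs in [cet͡sɛ] because the vowel at the boundary is adjacent to an oral consonant, not a nasal (/ɛ/ next to /t͡s/).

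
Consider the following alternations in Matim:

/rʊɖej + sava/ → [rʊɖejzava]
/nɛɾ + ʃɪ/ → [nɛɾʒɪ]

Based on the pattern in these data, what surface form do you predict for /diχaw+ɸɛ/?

The data show progressive voicing assimilation: /s/ → [z] after /j/; /ʃ/ → [ʒ] after /ɾ/. In each pair only voicing changes, matching the preceding consonant, while place and manner stay constant.
The rule targets /ɸ/ (voiceless bilabial fricative), which sits after the trigger /w/ (voiced).
The voiced bilabial fricative is [β], so /ɸ/ → [β].

[diχawβɛ]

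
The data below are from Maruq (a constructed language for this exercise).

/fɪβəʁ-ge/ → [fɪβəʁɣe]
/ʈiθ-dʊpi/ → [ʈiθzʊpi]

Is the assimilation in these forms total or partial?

Comparing underlying and surface forms, /g/ → [ɣ] is the alternation; the neighbouring /ʁ/ is constant.
The change stop → fricative matches the manner of the preceding /ʁ/, identifying this as manner assimilation.
Place and voice are unchanged, so the assimilation is partial, not total.
The other alternating form patterns the same way: /d/ → [z] after /θ/ (stop → fricative, matching a fricative) — only manner changes, and always toward the preceding segment.

partial assimilation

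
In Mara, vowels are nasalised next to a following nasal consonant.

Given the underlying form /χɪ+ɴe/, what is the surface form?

/ɪ/ sits next to the nasal /ɴ/ and is therefore nasalised to [ɪ̃].

[χɪ̃ɴe]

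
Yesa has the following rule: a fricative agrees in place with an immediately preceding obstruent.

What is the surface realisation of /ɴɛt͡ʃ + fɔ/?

[ɴɛt͡ʃʃɔ]

/f/ is a voiceless labiodental fricative. The preceding trigger /t͡ʃ/ is postalveolar, so /f/ must become postalveolar as well.
The voiceless postalveolar fricative is [ʃ], so /f/ → [ʃ].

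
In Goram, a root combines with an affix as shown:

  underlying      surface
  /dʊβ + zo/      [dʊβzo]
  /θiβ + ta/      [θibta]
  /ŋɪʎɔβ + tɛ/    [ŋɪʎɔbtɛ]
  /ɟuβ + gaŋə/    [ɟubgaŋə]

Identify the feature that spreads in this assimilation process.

manner

Underlying /β/ is realised as [b] next to /t/; /t/ itself does not change.
/β/ is a fricative while /t/ is a stop; the output [b] is a stop, matching the trigger — so the feature that spreads is manner.
Checking the remaining alternation: /β/ → [b] before /g/ (fricative → stop, matching a stop) — only manner changes, and always toward the following segment.
Nothing changes in [dʊβzo]: there the adjacent consonants already agree in manner (/β/ and /z/ are both fricatives), so this form is consistent with the same rule.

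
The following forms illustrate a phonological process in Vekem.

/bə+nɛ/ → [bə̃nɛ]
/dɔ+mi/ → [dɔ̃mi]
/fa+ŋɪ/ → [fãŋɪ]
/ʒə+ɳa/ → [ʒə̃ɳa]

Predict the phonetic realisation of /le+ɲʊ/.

The data show regressive nasality assimilation (vowel nasalisation): /ə/ → [ə̃] before /n/; /ɔ/ → [ɔ̃] before /m/; /a/ → [ã] before /ŋ/; /ə/ → [ə̃] before /ɳ/ — a vowel is nasalised by an immediately following nasal consonant.
The vowel /e/ is adjacent to the following nasal /ɲ/, so it acquires [+nasal] and surfaces as [ẽ].

[lẽɲʊ]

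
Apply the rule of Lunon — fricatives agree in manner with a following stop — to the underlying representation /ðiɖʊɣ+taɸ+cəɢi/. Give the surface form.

/ɣ/ is a voiced velar fricative. The following trigger /t/ is a stop, so /ɣ/ must become a stop as well.
Changing only its manner to stop gives [g] — the voiced velar stop.
At the second juncture, /ɸ/ likewise becomes [p] adjacent to /c/.

[ðiɖʊgtapcəɢi]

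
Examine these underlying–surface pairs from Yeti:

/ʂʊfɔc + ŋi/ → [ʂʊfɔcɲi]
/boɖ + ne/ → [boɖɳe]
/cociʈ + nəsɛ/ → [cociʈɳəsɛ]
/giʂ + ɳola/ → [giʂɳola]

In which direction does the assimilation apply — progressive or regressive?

progressive

Comparing underlying and surface forms, /ŋ/ → [ɲ] is the alternation; the neighbouring /c/ is constant.
The change velar → palatal matches the place of the preceding /c/, identifying this as place assimilation.
The other alternating forms pattern the same way: /n/ → [ɳ] after /ɖ/ (alveolar → retroflex, matching retroflex); /n/ → [ɳ] after /ʈ/ (alveolar → retroflex, matching retroflex) — only place changes, and always toward the preceding segment.
No alternation appears in [giʂɳola]: there the adjacent consonants already agree in place (/ɳ/ and /ʂ/ are both retroflex), so this form is consistent with the same rule.
Since the segment that changes follows the conditioning segment, the assimilation is progressive.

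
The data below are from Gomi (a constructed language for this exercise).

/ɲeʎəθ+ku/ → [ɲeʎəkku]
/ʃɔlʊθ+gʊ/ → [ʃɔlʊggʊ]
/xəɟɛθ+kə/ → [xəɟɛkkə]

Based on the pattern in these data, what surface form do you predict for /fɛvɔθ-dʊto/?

The data show regressive total assimilation (/θ/ → [k] before /k/; /θ/ → [g] before /g/): in every case the target segment becomes identical to its following neighbour, copying more than a single feature.
/θ/ is the segment targeted by the rule; it sits immediately before /d/, so it assimilates completely and surfaces as [d].

[fɛvɔddʊto]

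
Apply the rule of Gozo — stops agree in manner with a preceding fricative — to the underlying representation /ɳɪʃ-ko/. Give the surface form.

/k/ is a voiceless velar stop. The preceding trigger /ʃ/ is a fricative, so /k/ must become a fricative as well.
Changing only its manner to fricative gives [x] — the voiceless velar fricative.

[ɳɪʃxo]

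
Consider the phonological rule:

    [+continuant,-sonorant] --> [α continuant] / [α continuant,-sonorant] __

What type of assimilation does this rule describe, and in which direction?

The shared variable α links the value of [continuant] on the target to that of the neighbouring obstruent. [continuant] distinguishes stops from fricatives — a manner-of-articulation feature — so this is manner assimilation.
Since the environment is written before the underscore, the trigger precedes the target; the direction is progressive.

progressive manner assimilation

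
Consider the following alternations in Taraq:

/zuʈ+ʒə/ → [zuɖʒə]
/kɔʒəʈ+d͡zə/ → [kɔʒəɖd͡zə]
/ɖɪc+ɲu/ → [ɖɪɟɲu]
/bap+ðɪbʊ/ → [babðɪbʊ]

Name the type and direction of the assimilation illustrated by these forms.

Underlying /ʈ/ is realised as [ɖ] next to /ʒ/; /ʒ/ itself does not change.
The change voiceless → voiced matches the voicing of the following /ʒ/, identifying this as voicing assimilation.
Place and manner are unchanged, so the assimilation is partial, not total.
The same holds elsewhere in the data: /ʈ/ → [ɖ] before /d͡z/ (voiceless → voiced, matching voiced); /c/ → [ɟ] before /ɲ/ (voiceless → voiced, matching voiced); /p/ → [b] before /ð/ (voiceless → voiced, matching voiced) — only voicing changes, and always toward the following segment.
Since the segment that changes precedes the conditioning segment, the assimilation is regressive.

regressive voicing assimilation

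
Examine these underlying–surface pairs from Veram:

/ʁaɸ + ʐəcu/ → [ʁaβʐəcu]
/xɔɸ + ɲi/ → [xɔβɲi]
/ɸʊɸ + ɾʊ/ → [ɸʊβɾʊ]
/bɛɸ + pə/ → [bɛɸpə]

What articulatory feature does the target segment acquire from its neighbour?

Comparing underlying and surface forms, /ɸ/ → [β] is the alternation; the neighbouring /ʐ/ is constant.
The change voiceless → voiced matches the voicing of the following /ʐ/, identifying this as voicing assimilation.
The other alternating forms pattern the same way: /ɸ/ → [β] before /ɲ/ (voiceless → voiced, matching voiced); /ɸ/ → [β] before /ɾ/ (voiceless → voiced, matching voiced) — only voicing changes, and always toward the following segment.
No alternation appears in [bɛɸpə]: there the adjacent consonants already agree in voicing (/ɸ/ and /p/ are both voiceless), so this form is consistent with the same rule.

voicing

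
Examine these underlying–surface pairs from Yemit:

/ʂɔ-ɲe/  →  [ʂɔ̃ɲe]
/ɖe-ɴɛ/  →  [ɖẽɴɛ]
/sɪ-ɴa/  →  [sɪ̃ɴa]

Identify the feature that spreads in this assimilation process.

nasality

The vowel /ɔ/ surfaces as nasalised [ɔ̃] next to the following nasal /ɲ/ — it has acquired the [+nasal] feature of its neighbour.
The other forms show the same pattern: /e/ → [ẽ] before /ɴ/; /ɪ/ → [ɪ̃] before /ɴ/ — each time a vowel is nasalised next to a following nasal.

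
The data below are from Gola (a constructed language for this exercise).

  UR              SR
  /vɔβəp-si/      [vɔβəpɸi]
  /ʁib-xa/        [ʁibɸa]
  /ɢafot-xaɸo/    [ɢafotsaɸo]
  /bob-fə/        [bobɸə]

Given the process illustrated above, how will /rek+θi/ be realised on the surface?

The data show progressive place assimilation: /s/ → [ɸ] after /p/; /x/ → [ɸ] after /b/; /x/ → [s] after /t/; /f/ → [ɸ] after /b/. In each pair only place changes, matching the preceding consonant, while manner and voice stay constant.
/θ/ is a voiceless dental fricative. The preceding trigger /k/ is velar, so /θ/ must become velar as well.
A voiceless velar fricative is [x], so the surface segment is [x].

[rekxi]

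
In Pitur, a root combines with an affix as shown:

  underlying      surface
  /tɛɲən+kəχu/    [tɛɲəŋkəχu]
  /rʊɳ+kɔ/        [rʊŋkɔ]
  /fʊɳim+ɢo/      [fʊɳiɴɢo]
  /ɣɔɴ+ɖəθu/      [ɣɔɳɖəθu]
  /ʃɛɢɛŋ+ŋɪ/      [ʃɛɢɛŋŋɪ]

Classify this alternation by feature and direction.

Comparing underlying and surface forms, /n/ → [ŋ] is the alternation; the neighbouring /k/ is constant.
/n/ is alveolar while /k/ is velar; the output [ŋ] is velar, matching the trigger — so the feature that spreads is place.
Manner and voice are unchanged, so the assimilation is partial, not total.
The same holds elsewhere in the data: /ɳ/ → [ŋ] before /k/ (retroflex → velar, matching velar); /m/ → [ɴ] before /ɢ/ (bilabial → uvular, matching uvular); /ɴ/ → [ɳ] before /ɖ/ (uvular → retroflex, matching retroflex) — only place changes, and always toward the following segment.
Nothing changes in [ʃɛɢɛŋŋɪ]: there the adjacent consonants already agree in place (/ŋ/ and /ŋ/ are both velar), so this form is consistent with the same rule.
The trigger is the following segment, so the direction is regressive (anticipatory).

regressive place assimilation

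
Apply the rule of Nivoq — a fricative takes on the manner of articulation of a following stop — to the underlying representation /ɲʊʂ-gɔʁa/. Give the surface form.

[ɲʊʈgɔʁa]

/ʂ/ is a voiceless retroflex fricative. The following trigger /g/ is a stop, so /ʂ/ must become a stop as well.
A voiceless retroflex stop is [ʈ], so the surface segment is [ʈ].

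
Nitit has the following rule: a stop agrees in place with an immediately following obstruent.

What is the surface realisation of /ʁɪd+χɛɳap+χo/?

[ʁɪɢχɛɳaqχo]

/d/ is a voiced alveolar stop. The following trigger /χ/ is uvular, so /d/ must become uvular as well.
A voiced uvular stop is [ɢ], so the surface segment is [ɢ].
The same rule applies at the second boundary: /p/ → [q] next to /χ/.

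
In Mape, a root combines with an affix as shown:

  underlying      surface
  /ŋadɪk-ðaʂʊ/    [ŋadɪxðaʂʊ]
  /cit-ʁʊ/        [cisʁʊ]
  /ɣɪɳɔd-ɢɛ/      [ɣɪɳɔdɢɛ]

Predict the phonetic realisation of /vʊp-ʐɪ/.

The data show regressive manner assimilation: /k/ → [x] before /ð/; /t/ → [s] before /ʁ/. In each pair only manner changes, matching the following consonant, while place and voice stay constant.
No alternation appears in [ɣɪɳɔdɢɛ]: there the adjacent consonants already agree in manner (/d/ and /ɢ/ are both stops), so this form is consistent with the same rule.
/p/ is a voiceless bilabial stop. The following trigger /ʐ/ is a fricative, so /p/ must become a fricative as well.
The voiceless bilabial fricative is [ɸ], so /p/ → [ɸ].

[vʊɸʐɪ]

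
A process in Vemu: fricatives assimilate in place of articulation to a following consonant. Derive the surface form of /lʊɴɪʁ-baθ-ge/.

The rule targets /ʁ/ (voiced uvular fricative), which sits before the trigger /b/ (bilabial).
Changing only its place to bilabial gives [β] — the voiced bilabial fricative.
The same rule applies at the second boundary: /θ/ → [x] next to /g/.

[lʊɴɪβbaxge]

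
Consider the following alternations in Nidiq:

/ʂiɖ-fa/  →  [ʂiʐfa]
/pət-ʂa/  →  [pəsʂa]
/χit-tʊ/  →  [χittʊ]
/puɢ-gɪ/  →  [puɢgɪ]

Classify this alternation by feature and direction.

regressive manner assimilation

Comparing underlying and surface forms, /ɖ/ → [ʐ] is the alternation; the neighbouring /f/ is constant.
The change stop → fricative matches the manner of the following /f/, identifying this as manner assimilation.
Place and voice are unchanged, so the assimilation is partial, not total.
The other alternating form patterns the same way: /t/ → [s] before /ʂ/ (stop → fricative, matching a fricative) — only manner changes, and always toward the following segment.
Nothing changes in [χittʊ], [puɢgɪ]: there the adjacent consonants already agree in manner (/t/ and /t/ are both stops; /ɢ/ and /g/ are both stops), so these forms are consistent with the same rule.
Since the segment that changes precedes the conditioning segment, the assimilation is regressive.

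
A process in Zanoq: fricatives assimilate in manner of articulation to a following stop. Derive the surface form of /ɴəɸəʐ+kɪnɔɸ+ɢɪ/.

[ɴəɸəɖkɪnɔpɢɪ]

/ʐ/ is a voiced retroflex fricative. The following trigger /k/ is a stop, so /ʐ/ must become a stop as well.
A voiced retroflex stop is [ɖ], so the surface segment is [ɖ].
The same rule applies at the second boundary: /ɸ/ → [p] next to /ɢ/.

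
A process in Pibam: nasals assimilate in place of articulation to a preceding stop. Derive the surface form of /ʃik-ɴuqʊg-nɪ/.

/ɴ/ is a voiced uvular nasal. The preceding trigger /k/ is velar, so /ɴ/ must become velar as well.
A voiced velar nasal is [ŋ], so the surface segment is [ŋ].
At the second juncture, /n/ likewise becomes [ŋ] adjacent to /g/.

[ʃikŋuqʊgŋɪ]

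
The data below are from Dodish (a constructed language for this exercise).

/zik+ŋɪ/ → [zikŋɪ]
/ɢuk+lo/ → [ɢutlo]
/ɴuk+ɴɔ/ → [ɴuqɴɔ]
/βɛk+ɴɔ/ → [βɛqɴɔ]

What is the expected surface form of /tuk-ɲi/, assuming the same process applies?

The data show regressive place assimilation: /k/ → [t] before /l/; /k/ → [q] before /ɴ/. In each pair only place changes, matching the following consonant, while manner and voice stay constant.
No alternation appears in [zikŋɪ]: there the adjacent consonants already agree in place (/k/ and /ŋ/ are both velar), so this form is consistent with the same rule.
The rule targets /k/ (voiceless velar stop), which sits before the trigger /ɲ/ (palatal).
Changing only its place to palatal gives [c] — the voiceless palatal stop.

[tucɲi]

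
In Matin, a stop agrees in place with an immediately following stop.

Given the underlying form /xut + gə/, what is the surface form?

[xukgə]

The rule targets /t/ (voiceless alveolar stop), which sits before the trigger /g/ (velar).
Changing only its place to velar gives [k] — the voiceless velar stop.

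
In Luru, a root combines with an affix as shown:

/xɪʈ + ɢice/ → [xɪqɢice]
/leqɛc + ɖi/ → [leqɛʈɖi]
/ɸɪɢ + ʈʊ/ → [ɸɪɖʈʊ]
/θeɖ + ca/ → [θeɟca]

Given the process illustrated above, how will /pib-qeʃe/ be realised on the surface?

[piɢqeʃe]

The data show regressive place assimilation: /ʈ/ → [q] before /ɢ/; /c/ → [ʈ] before /ɖ/; /ɢ/ → [ɖ] before /ʈ/; /ɖ/ → [ɟ] before /c/. In each pair only place changes, matching the following consonant, while manner and voice stay constant.
The rule targets /b/ (voiced bilabial stop), which sits before the trigger /q/ (uvular).
Changing only its place to uvular gives [ɢ] — the voiced uvular stop.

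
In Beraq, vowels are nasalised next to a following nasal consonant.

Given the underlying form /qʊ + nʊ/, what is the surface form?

[qʊ̃nʊ]

/ʊ/ sits next to the nasal /n/ and is therefore nasalised to [ʊ̃].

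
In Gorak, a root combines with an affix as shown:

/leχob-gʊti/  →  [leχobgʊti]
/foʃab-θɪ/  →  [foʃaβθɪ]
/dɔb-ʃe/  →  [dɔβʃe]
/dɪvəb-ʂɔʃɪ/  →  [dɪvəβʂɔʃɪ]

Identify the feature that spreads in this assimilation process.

manner

Underlying /b/ is realised as [β] next to /θ/; /θ/ itself does not change.
/b/ is a stop while /θ/ is a fricative; the output [β] is a fricative, matching the trigger — so the feature that spreads is manner.
Checking the remaining alternations: /b/ → [β] before /ʃ/ (stop → fricative, matching a fricative); /b/ → [β] before /ʂ/ (stop → fricative, matching a fricative) — only manner changes, and always toward the following segment.
No alternation appears in [leχobgʊti]: there the adjacent consonants already agree in manner (/b/ and /g/ are both stops), so this form is consistent with the same rule.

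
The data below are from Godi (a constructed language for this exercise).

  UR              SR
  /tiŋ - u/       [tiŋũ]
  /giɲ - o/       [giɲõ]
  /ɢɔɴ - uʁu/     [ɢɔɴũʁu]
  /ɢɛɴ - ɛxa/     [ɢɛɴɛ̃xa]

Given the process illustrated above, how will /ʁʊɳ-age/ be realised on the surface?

[ʁʊɳãge]

The data show progressive nasality assimilation (vowel nasalisation): /u/ → [ũ] after /ŋ/; /o/ → [õ] after /ɲ/; /u/ → [ũ] after /ɴ/; /ɛ/ → [ɛ̃] after /ɴ/ — a vowel is nasalised by an immediately preceding nasal consonant.
/a/ sits next to the nasal /ɳ/ and is therefore nasalised to [ã].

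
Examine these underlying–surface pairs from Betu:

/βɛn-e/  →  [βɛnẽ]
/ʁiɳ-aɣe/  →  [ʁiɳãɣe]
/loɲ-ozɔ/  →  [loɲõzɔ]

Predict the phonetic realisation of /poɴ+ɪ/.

The data show progressive nasality assimilation (vowel nasalisation): /e/ → [ẽ] after /n/; /a/ → [ã] after /ɳ/; /o/ → [õ] after /ɲ/ — a vowel is nasalised by an immediately preceding nasal consonant.
/ɪ/ sits next to the nasal /ɴ/ and is therefore nasalised to [ɪ̃].

[poɴɪ̃]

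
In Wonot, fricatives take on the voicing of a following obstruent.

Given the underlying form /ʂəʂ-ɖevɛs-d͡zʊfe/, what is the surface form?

/ʂ/ is a voiceless retroflex fricative. The following trigger /ɖ/ is voiced, so /ʂ/ must become voiced as well.
Changing only its voicing to voiced gives [ʐ] — the voiced retroflex fricative.
The same rule applies at the second boundary: /s/ → [z] next to /d͡z/.

[ʂəʐɖevɛzd͡zʊfe]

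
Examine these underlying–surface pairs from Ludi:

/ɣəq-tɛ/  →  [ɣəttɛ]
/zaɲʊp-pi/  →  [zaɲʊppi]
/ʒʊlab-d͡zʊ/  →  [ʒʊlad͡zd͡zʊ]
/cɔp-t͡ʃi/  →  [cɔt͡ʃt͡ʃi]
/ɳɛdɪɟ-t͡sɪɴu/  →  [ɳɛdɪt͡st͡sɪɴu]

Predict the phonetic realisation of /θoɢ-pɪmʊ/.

The data show regressive total assimilation (/q/ → [t] before /t/; /b/ → [d͡z] before /d͡z/; /p/ → [t͡ʃ] before /t͡ʃ/; /ɟ/ → [t͡s] before /t͡s/): in every case the target segment becomes identical to its following neighbour, copying more than a single feature.
In [zaɲʊppi] the two consonants at the boundary are already identical (/p/ + /p/), so the rule applies vacuously and nothing changes.
/ɢ/ is the segment targeted by the rule; it sits immediately before /p/, so it assimilates completely and surfaces as [p].

[θoppɪmʊ]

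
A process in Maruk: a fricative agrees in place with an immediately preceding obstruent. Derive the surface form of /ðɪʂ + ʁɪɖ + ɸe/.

[ðɪʂʐɪɖʂe]

The rule targets /ʁ/ (voiced uvular fricative), which sits after the trigger /ʂ/ (retroflex).
The voiced retroflex fricative is [ʐ], so /ʁ/ → [ʐ].
The same rule applies at the second boundary: /ɸ/ → [ʂ] next to /ɖ/.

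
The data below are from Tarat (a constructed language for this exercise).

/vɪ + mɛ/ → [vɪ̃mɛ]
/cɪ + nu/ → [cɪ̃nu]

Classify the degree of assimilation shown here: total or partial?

The vowel /ɪ/ surfaces as nasalised [ɪ̃] next to the following nasal /m/ — it has acquired the [+nasal] feature of its neighbour.
The other form shows the same pattern: /ɪ/ → [ɪ̃] before /n/ — each time a vowel is nasalised next to a following nasal.

partial assimilation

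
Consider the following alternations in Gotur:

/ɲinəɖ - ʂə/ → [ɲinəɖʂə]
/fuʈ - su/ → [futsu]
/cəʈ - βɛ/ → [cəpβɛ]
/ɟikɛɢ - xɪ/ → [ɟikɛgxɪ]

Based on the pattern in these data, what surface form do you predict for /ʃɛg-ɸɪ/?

The data show regressive place assimilation: /ʈ/ → [t] before /s/; /ʈ/ → [p] before /β/; /ɢ/ → [g] before /x/. In each pair only place changes, matching the following consonant, while manner and voice stay constant.
No alternation appears in [ɲinəɖʂə]: there the adjacent consonants already agree in place (/ɖ/ and /ʂ/ are both retroflex), so this form is consistent with the same rule.
/g/ is a voiced velar stop. The following trigger /ɸ/ is bilabial, so /g/ must become bilabial as well.
Changing only its place to bilabial gives [b] — the voiced bilabial stop.

[ʃɛbɸɪ]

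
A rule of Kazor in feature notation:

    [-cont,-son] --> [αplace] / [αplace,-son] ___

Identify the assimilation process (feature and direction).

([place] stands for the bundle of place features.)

The rule copies the place features (abbreviated [place]) from the environment onto the target, so the assimilating feature is place.
The conditioning segment sits to the left of the focus bar, meaning the trigger precedes the segment that changes — progressive assimilation.

progressive place assimilation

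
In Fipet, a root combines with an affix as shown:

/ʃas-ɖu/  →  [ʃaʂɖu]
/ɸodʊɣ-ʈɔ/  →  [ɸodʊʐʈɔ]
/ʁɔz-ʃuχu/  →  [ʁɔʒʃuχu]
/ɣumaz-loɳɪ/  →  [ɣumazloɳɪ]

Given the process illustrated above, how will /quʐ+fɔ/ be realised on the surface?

The data show regressive place assimilation: /s/ → [ʂ] before /ɖ/; /ɣ/ → [ʐ] before /ʈ/; /z/ → [ʒ] before /ʃ/. In each pair only place changes, matching the following consonant, while manner and voice stay constant.
Nothing changes in [ɣumazloɳɪ]: there the adjacent consonants already agree in place (/z/ and /l/ are both alveolar), so this form is consistent with the same rule.
The rule targets /ʐ/ (voiced retroflex fricative), which sits before the trigger /f/ (labiodental).
A voiced labiodental fricative is [v], so the surface segment is [v].

[quvfɔ]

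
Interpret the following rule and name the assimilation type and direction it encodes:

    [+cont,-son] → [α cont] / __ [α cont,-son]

regressive manner assimilation

The rule copies [cont] (continuancy) from the environment onto the target fricatives; since [±cont] encodes the stop/fricative manner contrast, the assimilating dimension is manner.
The conditioning segment sits to the right of the focus bar, meaning the trigger follows the segment that changes — regressive assimilation.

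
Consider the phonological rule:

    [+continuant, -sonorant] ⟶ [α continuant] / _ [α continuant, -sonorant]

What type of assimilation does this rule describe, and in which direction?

regressive manner assimilation

The rule copies [continuant] (continuancy) from the environment onto the target fricatives; since [±continuant] encodes the stop/fricative manner contrast, the assimilating dimension is manner.
The conditioning segment sits to the right of the focus bar, meaning the trigger follows the segment that changes — regressive assimilation.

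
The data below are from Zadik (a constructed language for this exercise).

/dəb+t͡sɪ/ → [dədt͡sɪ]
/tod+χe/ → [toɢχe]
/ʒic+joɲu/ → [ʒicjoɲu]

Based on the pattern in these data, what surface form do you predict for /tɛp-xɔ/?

[tɛkxɔ]

The data show regressive place assimilation: /b/ → [d] before /t͡s/; /d/ → [ɢ] before /χ/. In each pair only place changes, matching the following consonant, while manner and voice stay constant.
No alternation appears in [ʒicjoɲu]: there the adjacent consonants already agree in place (/c/ and /j/ are both palatal), so this form is consistent with the same rule.
/p/ is a voiceless bilabial stop. The following trigger /x/ is velar, so /p/ must become velar as well.
A voiceless velar stop is [k], so the surface segment is [k].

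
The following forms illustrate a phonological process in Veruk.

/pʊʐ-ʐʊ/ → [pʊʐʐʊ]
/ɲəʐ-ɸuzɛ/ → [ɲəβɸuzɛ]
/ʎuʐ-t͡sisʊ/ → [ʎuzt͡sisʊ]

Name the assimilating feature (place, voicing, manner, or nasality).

place

The segment that alternates is /ʐ/, which surfaces as [β] when adjacent to /ɸ/.
/ʐ/ is retroflex while /ɸ/ is bilabial; the output [β] is bilabial, matching the trigger — so the feature that spreads is place.
Checking the remaining alternation: /ʐ/ → [z] before /t͡s/ (retroflex → alveolar, matching alveolar) — only place changes, and always toward the following segment.
No alternation appears in [pʊʐʐʊ]: there the adjacent consonants already agree in place (/ʐ/ and /ʐ/ are both retroflex), so this form is consistent with the same rule.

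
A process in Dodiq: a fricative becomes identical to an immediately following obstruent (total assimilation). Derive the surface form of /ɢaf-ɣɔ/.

/f/ is the segment targeted by the rule; it sits immediately before /ɣ/, so it assimilates completely and surfaces as [ɣ].

[ɢaɣɣɔ]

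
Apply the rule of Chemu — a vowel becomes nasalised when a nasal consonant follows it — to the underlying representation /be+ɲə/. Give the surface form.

[bẽɲə]

The vowel /e/ is adjacent to the following nasal /ɲ/, so it acquires [+nasal] and surfaces as [ẽ].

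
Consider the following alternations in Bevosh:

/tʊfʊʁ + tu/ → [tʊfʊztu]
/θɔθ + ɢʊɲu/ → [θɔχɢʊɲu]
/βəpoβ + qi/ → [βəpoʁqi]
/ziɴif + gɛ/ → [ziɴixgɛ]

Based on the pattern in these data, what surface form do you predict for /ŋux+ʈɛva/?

The data show regressive place assimilation: /ʁ/ → [z] before /t/; /θ/ → [χ] before /ɢ/; /β/ → [ʁ] before /q/; /f/ → [x] before /g/. In each pair only place changes, matching the following consonant, while manner and voice stay constant.
/x/ is a voiceless velar fricative. The following trigger /ʈ/ is retroflex, so /x/ must become retroflex as well.
A voiceless retroflex fricative is [ʂ], so the surface segment is [ʂ].

[ŋuʂʈɛva]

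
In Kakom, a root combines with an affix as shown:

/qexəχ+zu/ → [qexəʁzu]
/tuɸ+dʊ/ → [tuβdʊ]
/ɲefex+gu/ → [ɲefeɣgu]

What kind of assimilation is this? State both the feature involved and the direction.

Comparing underlying and surface forms, /χ/ → [ʁ] is the alternation; the neighbouring /z/ is constant.
The change voiceless → voiced matches the voicing of the following /z/, identifying this as voicing assimilation.
Place and manner are unchanged, so the assimilation is partial, not total.
The other alternating forms pattern the same way: /ɸ/ → [β] before /d/ (voiceless → voiced, matching voiced); /x/ → [ɣ] before /g/ (voiceless → voiced, matching voiced) — only voicing changes, and always toward the following segment.
The trigger is the following segment, so the direction is regressive (anticipatory).

regressive voicing assimilation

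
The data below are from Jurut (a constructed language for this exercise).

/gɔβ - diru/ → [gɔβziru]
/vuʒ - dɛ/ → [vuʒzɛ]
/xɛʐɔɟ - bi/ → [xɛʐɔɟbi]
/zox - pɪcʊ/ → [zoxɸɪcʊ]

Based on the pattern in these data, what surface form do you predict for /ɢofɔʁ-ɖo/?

The data show progressive manner assimilation: /d/ → [z] after /β/; /d/ → [z] after /ʒ/; /p/ → [ɸ] after /x/. In each pair only manner changes, matching the preceding consonant, while place and voice stay constant.
No alternation appears in [xɛʐɔɟbi]: there the adjacent consonants already agree in manner (/b/ and /ɟ/ are both stops), so this form is consistent with the same rule.
The rule targets /ɖ/ (voiced retroflex stop), which sits after the trigger /ʁ/ (fricative).
The voiced retroflex fricative is [ʐ], so /ɖ/ → [ʐ].

[ɢofɔʁʐo]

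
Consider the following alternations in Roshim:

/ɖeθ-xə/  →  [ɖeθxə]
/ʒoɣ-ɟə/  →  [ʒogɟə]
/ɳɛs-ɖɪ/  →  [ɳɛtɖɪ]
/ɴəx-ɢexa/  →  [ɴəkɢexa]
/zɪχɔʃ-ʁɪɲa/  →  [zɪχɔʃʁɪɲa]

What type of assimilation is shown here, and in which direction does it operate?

Comparing underlying and surface forms, /ɣ/ → [g] is the alternation; the neighbouring /ɟ/ is constant.
/ɣ/ is a fricative while /ɟ/ is a stop; the output [g] is a stop, matching the trigger — so the feature that spreads is manner.
Place and voice are unchanged, so the assimilation is partial, not total.
Checking the remaining alternations: /s/ → [t] before /ɖ/ (fricative → stop, matching a stop); /x/ → [k] before /ɢ/ (fricative → stop, matching a stop) — only manner changes, and always toward the following segment.
Nothing changes in [ɖeθxə], [zɪχɔʃʁɪɲa]: there the adjacent consonants already agree in manner (/θ/ and /x/ are both fricatives; /ʃ/ and /ʁ/ are both fricatives), so these forms are consistent with the same rule.
The trigger is the following segment, so the direction is regressive (anticipatory).

regressive manner assimilation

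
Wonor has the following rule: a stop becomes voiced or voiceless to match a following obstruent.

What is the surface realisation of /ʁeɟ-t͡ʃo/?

[ʁect͡ʃo]

The rule targets /ɟ/ (voiced palatal stop), which sits before the trigger /t͡ʃ/ (voiceless).
Changing only its voicing to voiceless gives [c] — the voiceless palatal stop.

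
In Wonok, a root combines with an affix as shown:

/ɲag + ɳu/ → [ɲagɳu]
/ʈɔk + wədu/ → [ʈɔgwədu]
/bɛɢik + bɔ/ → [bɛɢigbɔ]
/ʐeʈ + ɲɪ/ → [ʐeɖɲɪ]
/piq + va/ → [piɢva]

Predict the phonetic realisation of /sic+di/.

[siɟdi]

The data show regressive voicing assimilation: /k/ → [g] before /w/; /k/ → [g] before /b/; /ʈ/ → [ɖ] before /ɲ/; /q/ → [ɢ] before /v/. In each pair only voicing changes, matching the following consonant, while place and manner stay constant.
Nothing changes in [ɲagɳu]: there the adjacent consonants already agree in voicing (/g/ and /ɳ/ are both voiced), so this form is consistent with the same rule.
The rule targets /c/ (voiceless palatal stop), which sits before the trigger /d/ (voiced).
Changing only its voicing to voiced gives [ɟ] — the voiced palatal stop.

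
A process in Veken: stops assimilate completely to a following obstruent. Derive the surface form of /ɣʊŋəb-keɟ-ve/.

/b/ is the segment targeted by the rule; it sits immediately before /k/, so it assimilates completely and surfaces as [k].
At the second juncture, /ɟ/ likewise becomes [v] adjacent to /v/.

[ɣʊŋəkkevve]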